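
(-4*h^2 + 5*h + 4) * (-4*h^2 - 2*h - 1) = 16*h^4 - 12*h^3 - 22*h^2 - 13*h - 4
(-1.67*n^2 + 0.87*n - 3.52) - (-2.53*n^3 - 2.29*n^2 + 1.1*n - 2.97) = 2.53*n^3 + 0.62*n^2 - 0.23*n - 0.55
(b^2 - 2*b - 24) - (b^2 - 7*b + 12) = 5*b - 36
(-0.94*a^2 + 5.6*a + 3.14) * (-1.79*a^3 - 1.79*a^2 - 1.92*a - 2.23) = 1.6826*a^5 - 8.3414*a^4 - 13.8398*a^3 - 14.2764*a^2 - 18.5168*a - 7.0022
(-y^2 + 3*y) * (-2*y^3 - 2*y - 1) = 2*y^5 - 6*y^4 + 2*y^3 - 5*y^2 - 3*y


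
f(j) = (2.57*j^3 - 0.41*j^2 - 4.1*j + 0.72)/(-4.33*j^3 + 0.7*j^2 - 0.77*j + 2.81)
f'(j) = (7.71*j^2 - 0.82*j - 4.1)/(-4.33*j^3 + 0.7*j^2 - 0.77*j + 2.81) + (12.99*j^2 - 1.4*j + 0.77)*(2.57*j^3 - 0.41*j^2 - 4.1*j + 0.72)/(-4.33*j^3 + 0.7*j^2 - 0.77*j + 2.81)^2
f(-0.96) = 0.25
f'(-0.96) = 0.91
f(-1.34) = -0.05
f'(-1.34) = 0.62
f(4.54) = -0.55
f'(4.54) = -0.02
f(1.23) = 0.03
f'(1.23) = -1.39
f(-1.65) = -0.20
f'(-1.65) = 0.41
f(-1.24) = 0.02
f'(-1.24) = 0.71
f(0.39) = -0.33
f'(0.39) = -1.69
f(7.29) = -0.57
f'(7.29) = -0.00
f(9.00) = -0.58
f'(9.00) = -0.00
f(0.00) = 0.26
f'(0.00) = -1.39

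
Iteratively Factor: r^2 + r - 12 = (r - 3)*(r + 4)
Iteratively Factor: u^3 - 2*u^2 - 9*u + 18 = (u + 3)*(u^2 - 5*u + 6) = (u - 3)*(u + 3)*(u - 2)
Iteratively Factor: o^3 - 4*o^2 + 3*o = (o - 3)*(o^2 - o) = (o - 3)*(o - 1)*(o)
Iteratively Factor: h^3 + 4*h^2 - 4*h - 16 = (h + 4)*(h^2 - 4) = (h + 2)*(h + 4)*(h - 2)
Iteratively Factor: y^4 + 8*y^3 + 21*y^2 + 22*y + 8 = (y + 4)*(y^3 + 4*y^2 + 5*y + 2) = (y + 1)*(y + 4)*(y^2 + 3*y + 2) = (y + 1)*(y + 2)*(y + 4)*(y + 1)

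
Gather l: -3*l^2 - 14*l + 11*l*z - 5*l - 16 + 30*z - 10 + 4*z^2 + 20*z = -3*l^2 + l*(11*z - 19) + 4*z^2 + 50*z - 26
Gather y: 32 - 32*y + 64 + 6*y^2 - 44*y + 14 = 6*y^2 - 76*y + 110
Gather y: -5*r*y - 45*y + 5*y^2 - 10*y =5*y^2 + y*(-5*r - 55)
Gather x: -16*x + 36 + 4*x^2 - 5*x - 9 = 4*x^2 - 21*x + 27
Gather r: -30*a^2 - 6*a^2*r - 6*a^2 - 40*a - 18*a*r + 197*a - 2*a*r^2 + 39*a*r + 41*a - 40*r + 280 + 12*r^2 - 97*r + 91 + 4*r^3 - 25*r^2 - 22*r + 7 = -36*a^2 + 198*a + 4*r^3 + r^2*(-2*a - 13) + r*(-6*a^2 + 21*a - 159) + 378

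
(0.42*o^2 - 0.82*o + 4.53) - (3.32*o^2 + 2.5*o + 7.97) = -2.9*o^2 - 3.32*o - 3.44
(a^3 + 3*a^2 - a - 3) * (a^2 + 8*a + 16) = a^5 + 11*a^4 + 39*a^3 + 37*a^2 - 40*a - 48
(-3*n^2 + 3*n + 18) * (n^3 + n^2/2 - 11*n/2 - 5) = -3*n^5 + 3*n^4/2 + 36*n^3 + 15*n^2/2 - 114*n - 90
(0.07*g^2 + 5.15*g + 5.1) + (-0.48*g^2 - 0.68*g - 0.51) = -0.41*g^2 + 4.47*g + 4.59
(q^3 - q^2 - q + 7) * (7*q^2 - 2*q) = 7*q^5 - 9*q^4 - 5*q^3 + 51*q^2 - 14*q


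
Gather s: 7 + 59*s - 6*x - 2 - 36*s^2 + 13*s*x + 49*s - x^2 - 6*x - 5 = -36*s^2 + s*(13*x + 108) - x^2 - 12*x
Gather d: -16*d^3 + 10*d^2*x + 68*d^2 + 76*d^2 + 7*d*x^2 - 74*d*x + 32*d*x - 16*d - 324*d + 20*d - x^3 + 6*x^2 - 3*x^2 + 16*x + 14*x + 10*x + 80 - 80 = -16*d^3 + d^2*(10*x + 144) + d*(7*x^2 - 42*x - 320) - x^3 + 3*x^2 + 40*x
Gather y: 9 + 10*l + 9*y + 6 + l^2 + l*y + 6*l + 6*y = l^2 + 16*l + y*(l + 15) + 15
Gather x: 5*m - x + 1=5*m - x + 1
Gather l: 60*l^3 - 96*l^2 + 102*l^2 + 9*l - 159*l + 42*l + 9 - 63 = 60*l^3 + 6*l^2 - 108*l - 54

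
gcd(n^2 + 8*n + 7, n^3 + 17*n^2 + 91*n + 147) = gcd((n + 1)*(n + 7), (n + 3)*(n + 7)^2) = n + 7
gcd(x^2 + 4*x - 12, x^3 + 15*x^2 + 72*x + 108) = x + 6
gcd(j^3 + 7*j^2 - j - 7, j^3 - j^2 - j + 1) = j^2 - 1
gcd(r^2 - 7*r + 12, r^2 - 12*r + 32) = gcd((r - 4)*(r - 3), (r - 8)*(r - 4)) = r - 4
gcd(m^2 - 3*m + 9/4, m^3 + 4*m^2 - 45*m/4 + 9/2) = m - 3/2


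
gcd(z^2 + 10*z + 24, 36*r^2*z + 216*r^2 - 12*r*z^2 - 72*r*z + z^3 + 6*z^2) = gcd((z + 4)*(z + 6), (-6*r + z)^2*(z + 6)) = z + 6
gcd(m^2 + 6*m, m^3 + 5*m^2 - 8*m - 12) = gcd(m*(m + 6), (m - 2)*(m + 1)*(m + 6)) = m + 6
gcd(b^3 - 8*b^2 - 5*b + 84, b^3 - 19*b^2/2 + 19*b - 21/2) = b - 7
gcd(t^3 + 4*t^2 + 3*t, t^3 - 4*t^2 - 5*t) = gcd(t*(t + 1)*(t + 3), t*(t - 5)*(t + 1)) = t^2 + t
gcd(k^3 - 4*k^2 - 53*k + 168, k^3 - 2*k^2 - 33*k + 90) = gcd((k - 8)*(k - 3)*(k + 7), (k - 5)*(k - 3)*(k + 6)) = k - 3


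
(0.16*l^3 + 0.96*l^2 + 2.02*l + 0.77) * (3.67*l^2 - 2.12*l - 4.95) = 0.5872*l^5 + 3.184*l^4 + 4.5862*l^3 - 6.2085*l^2 - 11.6314*l - 3.8115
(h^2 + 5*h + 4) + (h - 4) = h^2 + 6*h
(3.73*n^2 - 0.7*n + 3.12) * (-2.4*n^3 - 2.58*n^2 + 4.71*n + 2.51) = -8.952*n^5 - 7.9434*n^4 + 11.8863*n^3 - 1.9843*n^2 + 12.9382*n + 7.8312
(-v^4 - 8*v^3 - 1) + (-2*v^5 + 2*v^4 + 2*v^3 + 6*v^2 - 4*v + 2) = -2*v^5 + v^4 - 6*v^3 + 6*v^2 - 4*v + 1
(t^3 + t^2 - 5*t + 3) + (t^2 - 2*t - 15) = t^3 + 2*t^2 - 7*t - 12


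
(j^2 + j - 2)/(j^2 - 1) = (j + 2)/(j + 1)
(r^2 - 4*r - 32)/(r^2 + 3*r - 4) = (r - 8)/(r - 1)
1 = 1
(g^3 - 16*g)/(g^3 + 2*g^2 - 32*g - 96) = g*(g - 4)/(g^2 - 2*g - 24)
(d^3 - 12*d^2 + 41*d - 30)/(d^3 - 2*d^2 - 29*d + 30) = (d - 5)/(d + 5)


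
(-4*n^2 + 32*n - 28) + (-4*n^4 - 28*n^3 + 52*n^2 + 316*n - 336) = -4*n^4 - 28*n^3 + 48*n^2 + 348*n - 364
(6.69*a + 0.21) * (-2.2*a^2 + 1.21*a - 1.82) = -14.718*a^3 + 7.6329*a^2 - 11.9217*a - 0.3822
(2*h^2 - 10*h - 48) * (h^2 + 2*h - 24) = 2*h^4 - 6*h^3 - 116*h^2 + 144*h + 1152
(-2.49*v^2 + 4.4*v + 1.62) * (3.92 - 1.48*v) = 3.6852*v^3 - 16.2728*v^2 + 14.8504*v + 6.3504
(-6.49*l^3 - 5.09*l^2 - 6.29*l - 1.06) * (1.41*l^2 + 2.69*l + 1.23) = -9.1509*l^5 - 24.635*l^4 - 30.5437*l^3 - 24.6754*l^2 - 10.5881*l - 1.3038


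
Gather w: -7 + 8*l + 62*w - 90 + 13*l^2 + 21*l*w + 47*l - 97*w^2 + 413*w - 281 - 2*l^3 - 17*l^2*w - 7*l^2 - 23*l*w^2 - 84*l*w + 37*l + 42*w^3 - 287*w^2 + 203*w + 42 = -2*l^3 + 6*l^2 + 92*l + 42*w^3 + w^2*(-23*l - 384) + w*(-17*l^2 - 63*l + 678) - 336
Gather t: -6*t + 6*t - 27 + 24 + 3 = 0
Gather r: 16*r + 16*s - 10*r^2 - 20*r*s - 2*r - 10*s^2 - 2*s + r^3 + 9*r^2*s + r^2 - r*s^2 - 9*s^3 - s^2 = r^3 + r^2*(9*s - 9) + r*(-s^2 - 20*s + 14) - 9*s^3 - 11*s^2 + 14*s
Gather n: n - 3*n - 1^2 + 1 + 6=6 - 2*n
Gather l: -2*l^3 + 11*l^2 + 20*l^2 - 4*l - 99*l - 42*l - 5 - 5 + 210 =-2*l^3 + 31*l^2 - 145*l + 200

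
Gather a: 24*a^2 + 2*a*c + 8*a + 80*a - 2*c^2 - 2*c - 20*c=24*a^2 + a*(2*c + 88) - 2*c^2 - 22*c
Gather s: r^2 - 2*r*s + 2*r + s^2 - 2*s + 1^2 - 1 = r^2 + 2*r + s^2 + s*(-2*r - 2)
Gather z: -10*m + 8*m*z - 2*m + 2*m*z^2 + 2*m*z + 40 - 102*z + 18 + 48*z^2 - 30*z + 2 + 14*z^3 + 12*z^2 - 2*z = -12*m + 14*z^3 + z^2*(2*m + 60) + z*(10*m - 134) + 60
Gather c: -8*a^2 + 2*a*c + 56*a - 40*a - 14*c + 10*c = -8*a^2 + 16*a + c*(2*a - 4)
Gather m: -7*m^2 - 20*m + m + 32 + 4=-7*m^2 - 19*m + 36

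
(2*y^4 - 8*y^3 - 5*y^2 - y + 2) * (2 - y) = -2*y^5 + 12*y^4 - 11*y^3 - 9*y^2 - 4*y + 4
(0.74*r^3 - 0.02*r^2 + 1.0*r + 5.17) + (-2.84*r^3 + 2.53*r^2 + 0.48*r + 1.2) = -2.1*r^3 + 2.51*r^2 + 1.48*r + 6.37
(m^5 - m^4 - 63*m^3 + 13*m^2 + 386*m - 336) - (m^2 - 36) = m^5 - m^4 - 63*m^3 + 12*m^2 + 386*m - 300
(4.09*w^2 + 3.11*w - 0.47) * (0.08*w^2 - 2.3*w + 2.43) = 0.3272*w^4 - 9.1582*w^3 + 2.7481*w^2 + 8.6383*w - 1.1421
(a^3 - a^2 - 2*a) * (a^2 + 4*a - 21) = a^5 + 3*a^4 - 27*a^3 + 13*a^2 + 42*a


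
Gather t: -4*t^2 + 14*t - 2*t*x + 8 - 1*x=-4*t^2 + t*(14 - 2*x) - x + 8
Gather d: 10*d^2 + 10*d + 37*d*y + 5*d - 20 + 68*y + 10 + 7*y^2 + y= 10*d^2 + d*(37*y + 15) + 7*y^2 + 69*y - 10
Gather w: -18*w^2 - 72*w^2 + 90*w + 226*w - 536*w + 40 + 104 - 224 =-90*w^2 - 220*w - 80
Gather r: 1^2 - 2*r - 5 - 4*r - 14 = -6*r - 18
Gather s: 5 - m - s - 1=-m - s + 4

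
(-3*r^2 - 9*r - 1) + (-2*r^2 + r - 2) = -5*r^2 - 8*r - 3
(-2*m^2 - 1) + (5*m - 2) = -2*m^2 + 5*m - 3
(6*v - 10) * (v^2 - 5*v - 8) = 6*v^3 - 40*v^2 + 2*v + 80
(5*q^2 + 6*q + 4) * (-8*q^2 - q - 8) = -40*q^4 - 53*q^3 - 78*q^2 - 52*q - 32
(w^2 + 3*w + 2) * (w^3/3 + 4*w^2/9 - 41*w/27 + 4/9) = w^5/3 + 13*w^4/9 + 13*w^3/27 - 29*w^2/9 - 46*w/27 + 8/9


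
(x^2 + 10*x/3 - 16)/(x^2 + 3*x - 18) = (x - 8/3)/(x - 3)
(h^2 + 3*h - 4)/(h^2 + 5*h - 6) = (h + 4)/(h + 6)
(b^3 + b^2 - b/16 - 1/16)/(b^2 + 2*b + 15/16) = (16*b^3 + 16*b^2 - b - 1)/(16*b^2 + 32*b + 15)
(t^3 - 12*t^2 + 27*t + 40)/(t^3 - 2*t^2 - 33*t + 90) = (t^2 - 7*t - 8)/(t^2 + 3*t - 18)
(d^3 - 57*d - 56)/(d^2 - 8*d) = d + 8 + 7/d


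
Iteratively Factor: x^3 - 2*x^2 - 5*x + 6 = (x + 2)*(x^2 - 4*x + 3) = (x - 3)*(x + 2)*(x - 1)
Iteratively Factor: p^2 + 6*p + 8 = (p + 2)*(p + 4)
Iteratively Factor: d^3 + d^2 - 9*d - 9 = (d + 1)*(d^2 - 9) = (d + 1)*(d + 3)*(d - 3)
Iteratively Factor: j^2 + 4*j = (j)*(j + 4)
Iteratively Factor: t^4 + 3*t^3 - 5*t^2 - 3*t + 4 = (t - 1)*(t^3 + 4*t^2 - t - 4) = (t - 1)*(t + 1)*(t^2 + 3*t - 4) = (t - 1)*(t + 1)*(t + 4)*(t - 1)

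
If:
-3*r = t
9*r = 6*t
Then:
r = 0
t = 0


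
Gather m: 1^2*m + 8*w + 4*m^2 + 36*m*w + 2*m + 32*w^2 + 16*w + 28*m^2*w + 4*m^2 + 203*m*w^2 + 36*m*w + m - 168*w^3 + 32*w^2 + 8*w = m^2*(28*w + 8) + m*(203*w^2 + 72*w + 4) - 168*w^3 + 64*w^2 + 32*w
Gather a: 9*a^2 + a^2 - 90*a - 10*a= 10*a^2 - 100*a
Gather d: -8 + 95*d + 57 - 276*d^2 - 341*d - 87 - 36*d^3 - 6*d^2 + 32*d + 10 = -36*d^3 - 282*d^2 - 214*d - 28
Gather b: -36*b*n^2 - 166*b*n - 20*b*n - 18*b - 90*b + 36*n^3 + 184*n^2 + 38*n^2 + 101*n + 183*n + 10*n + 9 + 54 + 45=b*(-36*n^2 - 186*n - 108) + 36*n^3 + 222*n^2 + 294*n + 108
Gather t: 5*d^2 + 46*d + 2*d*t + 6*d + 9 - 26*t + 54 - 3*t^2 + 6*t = 5*d^2 + 52*d - 3*t^2 + t*(2*d - 20) + 63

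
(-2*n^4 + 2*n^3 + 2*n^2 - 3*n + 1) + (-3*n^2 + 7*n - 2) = -2*n^4 + 2*n^3 - n^2 + 4*n - 1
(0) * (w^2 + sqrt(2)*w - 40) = 0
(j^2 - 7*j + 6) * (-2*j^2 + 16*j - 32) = -2*j^4 + 30*j^3 - 156*j^2 + 320*j - 192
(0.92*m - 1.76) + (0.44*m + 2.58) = 1.36*m + 0.82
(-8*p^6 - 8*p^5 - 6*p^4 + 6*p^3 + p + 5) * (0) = 0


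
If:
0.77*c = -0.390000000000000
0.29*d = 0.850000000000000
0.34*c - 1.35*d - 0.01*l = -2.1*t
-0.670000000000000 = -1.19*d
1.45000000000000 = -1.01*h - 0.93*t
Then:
No Solution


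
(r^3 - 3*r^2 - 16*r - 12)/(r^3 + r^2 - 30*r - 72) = (r^2 + 3*r + 2)/(r^2 + 7*r + 12)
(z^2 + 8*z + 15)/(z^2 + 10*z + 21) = (z + 5)/(z + 7)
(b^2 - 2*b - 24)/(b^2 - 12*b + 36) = (b + 4)/(b - 6)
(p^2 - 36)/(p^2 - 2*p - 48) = (p - 6)/(p - 8)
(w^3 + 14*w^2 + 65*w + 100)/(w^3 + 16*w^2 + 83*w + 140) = (w + 5)/(w + 7)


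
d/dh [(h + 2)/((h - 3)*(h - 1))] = (-h^2 - 4*h + 11)/(h^4 - 8*h^3 + 22*h^2 - 24*h + 9)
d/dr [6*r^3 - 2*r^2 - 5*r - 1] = 18*r^2 - 4*r - 5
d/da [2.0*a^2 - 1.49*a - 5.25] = 4.0*a - 1.49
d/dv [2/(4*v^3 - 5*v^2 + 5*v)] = 2*(-12*v^2 + 10*v - 5)/(v^2*(4*v^2 - 5*v + 5)^2)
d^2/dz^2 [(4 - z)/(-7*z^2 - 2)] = 14*(28*z^2*(z - 4) + (4 - 3*z)*(7*z^2 + 2))/(7*z^2 + 2)^3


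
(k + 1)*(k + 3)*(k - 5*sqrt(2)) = k^3 - 5*sqrt(2)*k^2 + 4*k^2 - 20*sqrt(2)*k + 3*k - 15*sqrt(2)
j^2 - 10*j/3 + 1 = (j - 3)*(j - 1/3)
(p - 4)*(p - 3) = p^2 - 7*p + 12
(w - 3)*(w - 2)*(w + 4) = w^3 - w^2 - 14*w + 24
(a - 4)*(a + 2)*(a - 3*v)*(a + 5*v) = a^4 + 2*a^3*v - 2*a^3 - 15*a^2*v^2 - 4*a^2*v - 8*a^2 + 30*a*v^2 - 16*a*v + 120*v^2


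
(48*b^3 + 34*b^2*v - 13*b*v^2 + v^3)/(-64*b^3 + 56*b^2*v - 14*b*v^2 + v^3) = (-6*b^2 - 5*b*v + v^2)/(8*b^2 - 6*b*v + v^2)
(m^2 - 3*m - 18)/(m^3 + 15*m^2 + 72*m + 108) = (m - 6)/(m^2 + 12*m + 36)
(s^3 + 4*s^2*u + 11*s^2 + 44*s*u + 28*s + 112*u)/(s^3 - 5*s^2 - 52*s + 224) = (s^2 + 4*s*u + 4*s + 16*u)/(s^2 - 12*s + 32)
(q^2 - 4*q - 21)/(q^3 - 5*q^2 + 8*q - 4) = (q^2 - 4*q - 21)/(q^3 - 5*q^2 + 8*q - 4)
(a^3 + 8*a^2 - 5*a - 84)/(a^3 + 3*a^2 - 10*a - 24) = (a + 7)/(a + 2)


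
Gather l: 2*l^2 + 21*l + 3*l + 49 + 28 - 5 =2*l^2 + 24*l + 72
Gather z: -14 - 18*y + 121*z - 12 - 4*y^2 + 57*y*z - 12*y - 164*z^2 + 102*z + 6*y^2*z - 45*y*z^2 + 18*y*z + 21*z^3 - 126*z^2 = -4*y^2 - 30*y + 21*z^3 + z^2*(-45*y - 290) + z*(6*y^2 + 75*y + 223) - 26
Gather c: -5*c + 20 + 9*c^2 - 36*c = 9*c^2 - 41*c + 20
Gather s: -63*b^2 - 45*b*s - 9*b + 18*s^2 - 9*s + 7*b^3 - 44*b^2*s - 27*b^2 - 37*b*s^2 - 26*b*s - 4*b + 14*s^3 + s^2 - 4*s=7*b^3 - 90*b^2 - 13*b + 14*s^3 + s^2*(19 - 37*b) + s*(-44*b^2 - 71*b - 13)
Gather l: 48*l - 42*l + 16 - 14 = 6*l + 2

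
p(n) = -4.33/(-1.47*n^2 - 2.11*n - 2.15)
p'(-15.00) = 0.00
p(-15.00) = 0.01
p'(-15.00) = 0.00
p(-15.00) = 0.01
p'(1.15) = -0.56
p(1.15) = 0.66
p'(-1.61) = 1.73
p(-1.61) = 1.69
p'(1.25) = -0.50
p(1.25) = 0.61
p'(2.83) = -0.11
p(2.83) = 0.22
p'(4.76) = -0.03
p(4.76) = 0.10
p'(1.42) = -0.41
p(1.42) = 0.53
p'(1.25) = -0.50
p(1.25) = 0.61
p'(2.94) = -0.10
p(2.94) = 0.21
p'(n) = -4.33*(2.94*n + 2.11)/(-1.47*n^2 - 2.11*n - 2.15)^2 = (-12.7302*n - 9.1363)/(1.47*n^2 + 2.11*n + 2.15)^2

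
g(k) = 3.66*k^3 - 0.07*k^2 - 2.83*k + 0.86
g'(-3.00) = 96.41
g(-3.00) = -90.10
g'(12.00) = 1576.61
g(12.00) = 6281.30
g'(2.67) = 75.07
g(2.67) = 62.47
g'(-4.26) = 197.03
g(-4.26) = -271.30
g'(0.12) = -2.69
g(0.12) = 0.53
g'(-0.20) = -2.36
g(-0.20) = 1.39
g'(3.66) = 143.74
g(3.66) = 169.01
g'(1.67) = 27.56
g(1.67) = 12.98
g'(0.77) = 3.57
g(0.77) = 0.31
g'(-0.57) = 0.82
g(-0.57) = 1.77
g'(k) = 10.98*k^2 - 0.14*k - 2.83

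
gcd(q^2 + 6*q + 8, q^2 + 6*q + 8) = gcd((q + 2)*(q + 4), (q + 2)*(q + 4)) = q^2 + 6*q + 8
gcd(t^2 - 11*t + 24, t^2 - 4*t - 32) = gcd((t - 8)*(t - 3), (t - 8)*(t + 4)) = t - 8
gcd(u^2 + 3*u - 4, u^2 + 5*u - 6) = u - 1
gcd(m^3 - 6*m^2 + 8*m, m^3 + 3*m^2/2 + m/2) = m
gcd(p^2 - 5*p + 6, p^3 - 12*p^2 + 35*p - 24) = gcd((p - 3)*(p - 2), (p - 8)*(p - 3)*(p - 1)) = p - 3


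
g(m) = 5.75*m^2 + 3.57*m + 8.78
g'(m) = 11.5*m + 3.57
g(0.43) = 11.38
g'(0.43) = 8.52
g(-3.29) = 59.27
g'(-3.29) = -34.26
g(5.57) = 207.06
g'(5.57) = 67.62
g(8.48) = 452.54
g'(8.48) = 101.09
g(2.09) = 41.36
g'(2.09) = 27.60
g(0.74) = 14.57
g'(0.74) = 12.08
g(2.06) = 40.53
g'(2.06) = 27.26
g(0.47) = 11.73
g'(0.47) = 8.98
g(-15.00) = 1248.98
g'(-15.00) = -168.93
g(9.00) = 506.66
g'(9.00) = 107.07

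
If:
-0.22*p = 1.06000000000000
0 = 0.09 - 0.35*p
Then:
No Solution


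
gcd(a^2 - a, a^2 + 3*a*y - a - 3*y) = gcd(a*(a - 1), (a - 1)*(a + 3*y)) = a - 1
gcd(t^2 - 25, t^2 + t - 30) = t - 5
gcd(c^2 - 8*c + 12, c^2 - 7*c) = 1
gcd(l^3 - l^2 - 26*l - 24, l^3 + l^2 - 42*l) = l - 6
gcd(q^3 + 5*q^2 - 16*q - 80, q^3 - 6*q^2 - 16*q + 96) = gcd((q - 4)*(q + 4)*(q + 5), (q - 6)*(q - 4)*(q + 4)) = q^2 - 16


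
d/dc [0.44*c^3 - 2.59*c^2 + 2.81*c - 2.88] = 1.32*c^2 - 5.18*c + 2.81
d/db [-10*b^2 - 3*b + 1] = -20*b - 3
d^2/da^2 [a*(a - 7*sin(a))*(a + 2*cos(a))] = 7*a^2*sin(a) - 2*a^2*cos(a) - 8*a*sin(a) + 28*a*sin(2*a) - 28*a*cos(a) + 6*a - 14*sin(a) + 4*cos(a) - 28*cos(2*a)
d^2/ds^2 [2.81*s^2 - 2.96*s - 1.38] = 5.62000000000000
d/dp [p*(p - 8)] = 2*p - 8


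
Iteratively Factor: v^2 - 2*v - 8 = (v - 4)*(v + 2)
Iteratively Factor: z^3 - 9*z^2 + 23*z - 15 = (z - 5)*(z^2 - 4*z + 3) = (z - 5)*(z - 1)*(z - 3)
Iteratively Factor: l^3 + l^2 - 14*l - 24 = (l + 3)*(l^2 - 2*l - 8) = (l + 2)*(l + 3)*(l - 4)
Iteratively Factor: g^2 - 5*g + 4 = (g - 4)*(g - 1)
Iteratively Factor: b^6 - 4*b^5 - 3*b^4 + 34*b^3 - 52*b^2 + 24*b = (b - 2)*(b^5 - 2*b^4 - 7*b^3 + 20*b^2 - 12*b) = (b - 2)*(b + 3)*(b^4 - 5*b^3 + 8*b^2 - 4*b) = (b - 2)^2*(b + 3)*(b^3 - 3*b^2 + 2*b) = (b - 2)^3*(b + 3)*(b^2 - b) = b*(b - 2)^3*(b + 3)*(b - 1)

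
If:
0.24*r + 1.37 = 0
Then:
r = -5.71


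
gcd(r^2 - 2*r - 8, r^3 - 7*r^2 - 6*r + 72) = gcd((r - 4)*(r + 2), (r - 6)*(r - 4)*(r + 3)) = r - 4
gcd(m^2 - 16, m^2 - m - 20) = m + 4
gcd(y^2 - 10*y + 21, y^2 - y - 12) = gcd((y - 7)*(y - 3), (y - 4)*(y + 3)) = 1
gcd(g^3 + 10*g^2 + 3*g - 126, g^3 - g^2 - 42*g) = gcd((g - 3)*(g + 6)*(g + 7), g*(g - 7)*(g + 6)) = g + 6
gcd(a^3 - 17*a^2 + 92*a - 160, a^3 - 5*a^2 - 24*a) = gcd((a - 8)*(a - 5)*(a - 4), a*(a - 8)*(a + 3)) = a - 8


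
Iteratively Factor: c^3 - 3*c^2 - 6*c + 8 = (c + 2)*(c^2 - 5*c + 4) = (c - 4)*(c + 2)*(c - 1)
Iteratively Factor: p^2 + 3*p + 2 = (p + 2)*(p + 1)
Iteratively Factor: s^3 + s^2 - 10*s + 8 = (s - 2)*(s^2 + 3*s - 4) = (s - 2)*(s - 1)*(s + 4)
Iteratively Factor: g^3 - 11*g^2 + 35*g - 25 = (g - 5)*(g^2 - 6*g + 5) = (g - 5)*(g - 1)*(g - 5)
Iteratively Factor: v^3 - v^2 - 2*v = (v + 1)*(v^2 - 2*v) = (v - 2)*(v + 1)*(v)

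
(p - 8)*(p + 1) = p^2 - 7*p - 8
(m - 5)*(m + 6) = m^2 + m - 30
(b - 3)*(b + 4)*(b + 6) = b^3 + 7*b^2 - 6*b - 72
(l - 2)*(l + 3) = l^2 + l - 6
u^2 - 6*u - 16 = (u - 8)*(u + 2)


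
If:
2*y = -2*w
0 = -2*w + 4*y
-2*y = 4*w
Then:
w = 0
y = 0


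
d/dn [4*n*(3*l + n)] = 12*l + 8*n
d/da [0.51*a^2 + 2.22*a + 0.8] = 1.02*a + 2.22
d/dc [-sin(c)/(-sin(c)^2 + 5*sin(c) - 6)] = (cos(c)^2 + 5)*cos(c)/((sin(c) - 3)^2*(sin(c) - 2)^2)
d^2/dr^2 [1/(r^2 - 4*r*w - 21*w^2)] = 2*(r^2 - 4*r*w - 21*w^2 - 4*(r - 2*w)^2)/(-r^2 + 4*r*w + 21*w^2)^3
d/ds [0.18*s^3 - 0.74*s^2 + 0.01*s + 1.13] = 0.54*s^2 - 1.48*s + 0.01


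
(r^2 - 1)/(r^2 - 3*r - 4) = (r - 1)/(r - 4)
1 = 1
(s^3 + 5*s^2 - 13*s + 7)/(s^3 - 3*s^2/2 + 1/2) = 2*(s + 7)/(2*s + 1)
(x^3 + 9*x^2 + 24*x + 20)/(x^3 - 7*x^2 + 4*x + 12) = (x^3 + 9*x^2 + 24*x + 20)/(x^3 - 7*x^2 + 4*x + 12)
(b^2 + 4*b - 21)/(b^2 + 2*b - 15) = (b + 7)/(b + 5)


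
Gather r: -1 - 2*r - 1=-2*r - 2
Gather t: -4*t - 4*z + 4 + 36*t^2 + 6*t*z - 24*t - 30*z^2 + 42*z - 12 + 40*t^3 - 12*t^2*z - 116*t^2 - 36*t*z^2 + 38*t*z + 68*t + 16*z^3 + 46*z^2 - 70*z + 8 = 40*t^3 + t^2*(-12*z - 80) + t*(-36*z^2 + 44*z + 40) + 16*z^3 + 16*z^2 - 32*z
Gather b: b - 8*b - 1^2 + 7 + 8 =14 - 7*b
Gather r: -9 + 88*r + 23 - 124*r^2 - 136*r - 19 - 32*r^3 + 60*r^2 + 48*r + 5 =-32*r^3 - 64*r^2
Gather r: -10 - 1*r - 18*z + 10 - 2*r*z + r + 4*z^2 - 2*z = -2*r*z + 4*z^2 - 20*z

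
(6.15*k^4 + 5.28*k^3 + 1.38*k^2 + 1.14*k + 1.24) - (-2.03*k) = 6.15*k^4 + 5.28*k^3 + 1.38*k^2 + 3.17*k + 1.24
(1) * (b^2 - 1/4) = b^2 - 1/4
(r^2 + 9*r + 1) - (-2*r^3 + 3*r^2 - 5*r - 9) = 2*r^3 - 2*r^2 + 14*r + 10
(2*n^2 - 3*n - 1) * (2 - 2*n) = -4*n^3 + 10*n^2 - 4*n - 2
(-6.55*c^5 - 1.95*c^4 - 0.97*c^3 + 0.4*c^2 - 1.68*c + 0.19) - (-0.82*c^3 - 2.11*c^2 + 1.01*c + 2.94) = -6.55*c^5 - 1.95*c^4 - 0.15*c^3 + 2.51*c^2 - 2.69*c - 2.75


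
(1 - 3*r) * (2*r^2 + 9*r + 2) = -6*r^3 - 25*r^2 + 3*r + 2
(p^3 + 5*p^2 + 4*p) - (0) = p^3 + 5*p^2 + 4*p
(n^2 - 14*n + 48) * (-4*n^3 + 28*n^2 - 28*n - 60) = -4*n^5 + 84*n^4 - 612*n^3 + 1676*n^2 - 504*n - 2880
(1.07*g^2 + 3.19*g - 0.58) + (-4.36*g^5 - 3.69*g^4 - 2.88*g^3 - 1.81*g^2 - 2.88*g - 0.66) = -4.36*g^5 - 3.69*g^4 - 2.88*g^3 - 0.74*g^2 + 0.31*g - 1.24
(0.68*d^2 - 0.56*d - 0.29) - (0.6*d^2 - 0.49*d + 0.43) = 0.0800000000000001*d^2 - 0.0700000000000001*d - 0.72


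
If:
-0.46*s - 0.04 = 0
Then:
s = -0.09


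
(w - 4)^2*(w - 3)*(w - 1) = w^4 - 12*w^3 + 51*w^2 - 88*w + 48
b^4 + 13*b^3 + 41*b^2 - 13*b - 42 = (b - 1)*(b + 1)*(b + 6)*(b + 7)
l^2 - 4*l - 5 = (l - 5)*(l + 1)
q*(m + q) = m*q + q^2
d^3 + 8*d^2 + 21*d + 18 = (d + 2)*(d + 3)^2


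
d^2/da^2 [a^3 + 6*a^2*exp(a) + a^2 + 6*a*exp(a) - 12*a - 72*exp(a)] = 6*a^2*exp(a) + 30*a*exp(a) + 6*a - 48*exp(a) + 2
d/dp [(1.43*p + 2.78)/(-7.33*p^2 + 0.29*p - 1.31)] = (10.4819*p^2 + 40.7548*p - 2.6795)/(53.7289*p^4 - 4.2514*p^3 + 19.2887*p^2 - 0.7598*p + 1.7161)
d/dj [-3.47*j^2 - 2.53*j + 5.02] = -6.94*j - 2.53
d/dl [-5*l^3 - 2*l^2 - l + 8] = -15*l^2 - 4*l - 1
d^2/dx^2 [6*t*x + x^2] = 2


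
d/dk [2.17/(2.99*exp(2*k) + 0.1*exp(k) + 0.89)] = (-12.9766*exp(k) - 0.217)*exp(k)/(2.99*exp(2*k) + 0.1*exp(k) + 0.89)^2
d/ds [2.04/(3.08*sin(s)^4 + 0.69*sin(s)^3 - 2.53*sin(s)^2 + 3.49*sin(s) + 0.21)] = (-25.1328*sin(s)^3 - 4.2228*sin(s)^2 + 10.3224*sin(s) - 7.1196)*cos(s)/(3.08*sin(s)^4 + 0.69*sin(s)^3 - 2.53*sin(s)^2 + 3.49*sin(s) + 0.21)^2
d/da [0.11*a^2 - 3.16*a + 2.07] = 0.22*a - 3.16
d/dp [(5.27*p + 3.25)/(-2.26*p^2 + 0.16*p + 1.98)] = (11.9102*p^2 + 14.69*p + 9.9146)/(5.1076*p^4 - 0.7232*p^3 - 8.924*p^2 + 0.6336*p + 3.9204)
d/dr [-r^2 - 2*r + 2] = -2*r - 2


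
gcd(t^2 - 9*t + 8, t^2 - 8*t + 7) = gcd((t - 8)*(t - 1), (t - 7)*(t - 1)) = t - 1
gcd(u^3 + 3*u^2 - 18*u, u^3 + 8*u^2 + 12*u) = u^2 + 6*u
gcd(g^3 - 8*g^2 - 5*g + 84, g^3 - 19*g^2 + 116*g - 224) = g^2 - 11*g + 28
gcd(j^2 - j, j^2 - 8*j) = j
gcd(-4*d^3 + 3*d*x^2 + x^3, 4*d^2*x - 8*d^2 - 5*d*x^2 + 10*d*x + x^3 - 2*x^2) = -d + x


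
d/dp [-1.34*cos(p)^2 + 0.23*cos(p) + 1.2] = (2.68*cos(p) - 0.23)*sin(p)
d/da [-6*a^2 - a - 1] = -12*a - 1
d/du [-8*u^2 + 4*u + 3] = 4 - 16*u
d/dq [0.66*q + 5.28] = 0.660000000000000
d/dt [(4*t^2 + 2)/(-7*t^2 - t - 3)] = 2*(-2*t^2 + 2*t + 1)/(49*t^4 + 14*t^3 + 43*t^2 + 6*t + 9)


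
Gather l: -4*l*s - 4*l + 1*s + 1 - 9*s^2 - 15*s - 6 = l*(-4*s - 4) - 9*s^2 - 14*s - 5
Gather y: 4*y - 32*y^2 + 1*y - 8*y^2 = -40*y^2 + 5*y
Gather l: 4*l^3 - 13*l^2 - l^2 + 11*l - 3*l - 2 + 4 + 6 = 4*l^3 - 14*l^2 + 8*l + 8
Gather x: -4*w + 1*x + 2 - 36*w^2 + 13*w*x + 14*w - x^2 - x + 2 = -36*w^2 + 13*w*x + 10*w - x^2 + 4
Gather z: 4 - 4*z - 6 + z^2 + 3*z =z^2 - z - 2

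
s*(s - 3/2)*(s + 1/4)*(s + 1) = s^4 - s^3/4 - 13*s^2/8 - 3*s/8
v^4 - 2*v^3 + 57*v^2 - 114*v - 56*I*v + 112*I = (v - 2)*(v - 7*I)*(v - I)*(v + 8*I)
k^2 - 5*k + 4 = (k - 4)*(k - 1)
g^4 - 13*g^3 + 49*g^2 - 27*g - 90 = (g - 6)*(g - 5)*(g - 3)*(g + 1)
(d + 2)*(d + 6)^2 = d^3 + 14*d^2 + 60*d + 72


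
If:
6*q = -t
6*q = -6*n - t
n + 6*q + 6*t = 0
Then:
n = 0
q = 0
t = 0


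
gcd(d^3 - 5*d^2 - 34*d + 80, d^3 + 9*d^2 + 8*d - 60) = d^2 + 3*d - 10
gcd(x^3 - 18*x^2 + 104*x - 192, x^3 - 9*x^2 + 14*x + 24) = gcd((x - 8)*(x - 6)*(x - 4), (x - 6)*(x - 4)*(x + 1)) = x^2 - 10*x + 24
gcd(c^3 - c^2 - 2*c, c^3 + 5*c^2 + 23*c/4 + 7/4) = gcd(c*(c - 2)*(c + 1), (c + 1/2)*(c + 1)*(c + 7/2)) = c + 1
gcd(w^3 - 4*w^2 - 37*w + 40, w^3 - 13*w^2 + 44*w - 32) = w^2 - 9*w + 8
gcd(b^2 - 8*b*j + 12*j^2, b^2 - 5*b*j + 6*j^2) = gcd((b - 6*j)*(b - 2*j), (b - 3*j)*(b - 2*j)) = b - 2*j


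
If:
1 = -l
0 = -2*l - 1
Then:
No Solution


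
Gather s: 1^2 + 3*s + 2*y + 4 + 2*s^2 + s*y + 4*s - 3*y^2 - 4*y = 2*s^2 + s*(y + 7) - 3*y^2 - 2*y + 5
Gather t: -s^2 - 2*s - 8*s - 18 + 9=-s^2 - 10*s - 9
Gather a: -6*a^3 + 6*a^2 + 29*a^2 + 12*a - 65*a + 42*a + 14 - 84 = -6*a^3 + 35*a^2 - 11*a - 70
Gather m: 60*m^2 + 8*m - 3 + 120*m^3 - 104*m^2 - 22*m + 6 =120*m^3 - 44*m^2 - 14*m + 3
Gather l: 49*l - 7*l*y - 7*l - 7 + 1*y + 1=l*(42 - 7*y) + y - 6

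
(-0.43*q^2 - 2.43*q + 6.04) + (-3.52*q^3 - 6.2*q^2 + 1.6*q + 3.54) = -3.52*q^3 - 6.63*q^2 - 0.83*q + 9.58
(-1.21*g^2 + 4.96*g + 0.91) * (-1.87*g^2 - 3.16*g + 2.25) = 2.2627*g^4 - 5.4516*g^3 - 20.0978*g^2 + 8.2844*g + 2.0475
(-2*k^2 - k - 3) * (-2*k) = 4*k^3 + 2*k^2 + 6*k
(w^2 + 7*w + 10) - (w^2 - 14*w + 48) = 21*w - 38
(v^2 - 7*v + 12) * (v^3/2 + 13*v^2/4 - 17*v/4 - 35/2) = v^5/2 - v^4/4 - 21*v^3 + 205*v^2/4 + 143*v/2 - 210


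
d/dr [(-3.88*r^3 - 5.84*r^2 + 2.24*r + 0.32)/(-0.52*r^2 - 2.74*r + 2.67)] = (2.0176*r^4 + 21.2624*r^3 - 13.9124*r^2 - 30.8528*r + 6.8576)/(0.2704*r^4 + 2.8496*r^3 + 4.7308*r^2 - 14.6316*r + 7.1289)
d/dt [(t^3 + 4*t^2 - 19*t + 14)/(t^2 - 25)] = (t^4 - 56*t^2 - 228*t + 475)/(t^4 - 50*t^2 + 625)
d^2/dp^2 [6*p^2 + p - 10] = 12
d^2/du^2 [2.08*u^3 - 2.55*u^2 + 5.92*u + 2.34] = 12.48*u - 5.1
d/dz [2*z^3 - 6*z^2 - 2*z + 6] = 6*z^2 - 12*z - 2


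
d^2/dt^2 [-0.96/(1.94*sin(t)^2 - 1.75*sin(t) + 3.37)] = (14.452224*sin(t)^4 - 9.7776*sin(t)^3 - 43.843488*sin(t)^2 + 25.2168*sin(t) + 6.672576)/(1.94*sin(t)^2 - 1.75*sin(t) + 3.37)^3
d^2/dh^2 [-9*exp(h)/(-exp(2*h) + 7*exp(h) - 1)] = 9*((21 - 8*exp(h))*(exp(2*h) - 7*exp(h) + 1)*exp(h) + 2*(2*exp(h) - 7)^2*exp(2*h) + (exp(2*h) - 7*exp(h) + 1)^2)*exp(h)/(exp(2*h) - 7*exp(h) + 1)^3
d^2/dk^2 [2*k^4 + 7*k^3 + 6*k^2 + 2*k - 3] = 24*k^2 + 42*k + 12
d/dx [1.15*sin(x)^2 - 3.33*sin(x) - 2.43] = (2.3*sin(x) - 3.33)*cos(x)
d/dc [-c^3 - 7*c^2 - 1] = c*(-3*c - 14)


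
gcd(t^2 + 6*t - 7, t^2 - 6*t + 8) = 1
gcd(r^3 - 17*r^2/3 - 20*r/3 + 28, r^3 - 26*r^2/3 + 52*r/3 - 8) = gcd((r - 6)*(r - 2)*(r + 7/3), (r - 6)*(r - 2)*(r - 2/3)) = r^2 - 8*r + 12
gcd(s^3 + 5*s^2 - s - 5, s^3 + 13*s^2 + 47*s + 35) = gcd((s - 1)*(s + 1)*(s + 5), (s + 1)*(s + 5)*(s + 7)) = s^2 + 6*s + 5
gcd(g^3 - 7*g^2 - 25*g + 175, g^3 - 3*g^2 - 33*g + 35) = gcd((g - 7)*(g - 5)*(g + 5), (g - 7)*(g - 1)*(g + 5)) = g^2 - 2*g - 35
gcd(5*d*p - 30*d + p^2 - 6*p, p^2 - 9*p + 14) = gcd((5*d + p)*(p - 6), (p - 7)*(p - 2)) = 1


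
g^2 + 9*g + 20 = (g + 4)*(g + 5)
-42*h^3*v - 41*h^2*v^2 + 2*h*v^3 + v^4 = v*(-6*h + v)*(h + v)*(7*h + v)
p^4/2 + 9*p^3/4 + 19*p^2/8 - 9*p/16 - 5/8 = (p/2 + 1)*(p - 1/2)*(p + 1/2)*(p + 5/2)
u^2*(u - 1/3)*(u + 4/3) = u^4 + u^3 - 4*u^2/9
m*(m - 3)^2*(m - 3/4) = m^4 - 27*m^3/4 + 27*m^2/2 - 27*m/4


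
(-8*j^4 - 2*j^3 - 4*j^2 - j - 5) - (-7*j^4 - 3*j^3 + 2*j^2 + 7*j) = -j^4 + j^3 - 6*j^2 - 8*j - 5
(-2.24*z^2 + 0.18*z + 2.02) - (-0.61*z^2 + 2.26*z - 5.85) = -1.63*z^2 - 2.08*z + 7.87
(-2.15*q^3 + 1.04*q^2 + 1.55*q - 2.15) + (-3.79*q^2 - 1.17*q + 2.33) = -2.15*q^3 - 2.75*q^2 + 0.38*q + 0.18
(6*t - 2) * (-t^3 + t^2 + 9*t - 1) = -6*t^4 + 8*t^3 + 52*t^2 - 24*t + 2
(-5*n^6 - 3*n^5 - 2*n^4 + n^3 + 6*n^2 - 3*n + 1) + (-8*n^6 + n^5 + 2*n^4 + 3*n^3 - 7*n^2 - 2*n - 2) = -13*n^6 - 2*n^5 + 4*n^3 - n^2 - 5*n - 1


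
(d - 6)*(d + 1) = d^2 - 5*d - 6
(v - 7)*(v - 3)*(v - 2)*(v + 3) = v^4 - 9*v^3 + 5*v^2 + 81*v - 126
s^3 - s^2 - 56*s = s*(s - 8)*(s + 7)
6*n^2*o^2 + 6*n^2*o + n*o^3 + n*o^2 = o*(6*n + o)*(n*o + n)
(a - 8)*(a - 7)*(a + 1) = a^3 - 14*a^2 + 41*a + 56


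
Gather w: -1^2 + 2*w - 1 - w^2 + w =-w^2 + 3*w - 2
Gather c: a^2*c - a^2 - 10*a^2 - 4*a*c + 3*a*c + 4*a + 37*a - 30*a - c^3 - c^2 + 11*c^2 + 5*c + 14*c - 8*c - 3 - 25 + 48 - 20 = -11*a^2 + 11*a - c^3 + 10*c^2 + c*(a^2 - a + 11)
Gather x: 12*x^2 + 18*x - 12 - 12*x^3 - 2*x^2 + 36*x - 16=-12*x^3 + 10*x^2 + 54*x - 28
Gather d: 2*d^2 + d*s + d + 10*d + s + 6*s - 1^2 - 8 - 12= 2*d^2 + d*(s + 11) + 7*s - 21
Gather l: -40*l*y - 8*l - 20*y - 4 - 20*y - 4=l*(-40*y - 8) - 40*y - 8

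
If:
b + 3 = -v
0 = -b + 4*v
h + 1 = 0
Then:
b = -12/5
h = -1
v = -3/5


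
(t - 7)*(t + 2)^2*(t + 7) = t^4 + 4*t^3 - 45*t^2 - 196*t - 196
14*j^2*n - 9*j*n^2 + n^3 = n*(-7*j + n)*(-2*j + n)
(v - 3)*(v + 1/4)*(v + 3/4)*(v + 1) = v^4 - v^3 - 77*v^2/16 - 27*v/8 - 9/16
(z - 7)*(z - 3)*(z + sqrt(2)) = z^3 - 10*z^2 + sqrt(2)*z^2 - 10*sqrt(2)*z + 21*z + 21*sqrt(2)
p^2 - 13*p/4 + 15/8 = (p - 5/2)*(p - 3/4)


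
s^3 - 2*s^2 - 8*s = s*(s - 4)*(s + 2)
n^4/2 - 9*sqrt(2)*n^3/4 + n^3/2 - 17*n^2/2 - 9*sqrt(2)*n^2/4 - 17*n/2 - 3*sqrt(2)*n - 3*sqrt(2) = (n/2 + sqrt(2)/2)*(n + 1)*(n - 6*sqrt(2))*(n + sqrt(2)/2)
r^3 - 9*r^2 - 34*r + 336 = (r - 8)*(r - 7)*(r + 6)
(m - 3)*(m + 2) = m^2 - m - 6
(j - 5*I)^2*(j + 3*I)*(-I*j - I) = -I*j^4 - 7*j^3 - I*j^3 - 7*j^2 - 5*I*j^2 - 75*j - 5*I*j - 75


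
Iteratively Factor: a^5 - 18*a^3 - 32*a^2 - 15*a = (a)*(a^4 - 18*a^2 - 32*a - 15) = a*(a + 1)*(a^3 - a^2 - 17*a - 15) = a*(a + 1)^2*(a^2 - 2*a - 15) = a*(a - 5)*(a + 1)^2*(a + 3)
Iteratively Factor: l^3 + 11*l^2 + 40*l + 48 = (l + 4)*(l^2 + 7*l + 12) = (l + 4)^2*(l + 3)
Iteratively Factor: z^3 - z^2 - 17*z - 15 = (z + 1)*(z^2 - 2*z - 15) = (z + 1)*(z + 3)*(z - 5)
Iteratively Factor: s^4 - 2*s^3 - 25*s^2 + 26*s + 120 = (s + 2)*(s^3 - 4*s^2 - 17*s + 60) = (s + 2)*(s + 4)*(s^2 - 8*s + 15) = (s - 5)*(s + 2)*(s + 4)*(s - 3)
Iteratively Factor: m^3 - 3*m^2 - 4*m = (m - 4)*(m^2 + m) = (m - 4)*(m + 1)*(m)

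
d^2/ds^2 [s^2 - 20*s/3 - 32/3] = 2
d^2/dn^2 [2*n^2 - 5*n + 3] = 4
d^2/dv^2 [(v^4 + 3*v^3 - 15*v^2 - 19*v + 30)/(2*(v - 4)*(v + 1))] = (v^6 - 9*v^5 + 15*v^4 + 71*v^3 + 114*v^2 - 354*v + 378)/(v^6 - 9*v^5 + 15*v^4 + 45*v^3 - 60*v^2 - 144*v - 64)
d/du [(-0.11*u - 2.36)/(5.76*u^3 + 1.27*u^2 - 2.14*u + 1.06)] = (1.2672*u^3 + 40.9205*u^2 + 5.9944*u - 5.167)/(33.1776*u^6 + 14.6304*u^5 - 23.0399*u^4 + 6.7756*u^3 + 7.272*u^2 - 4.5368*u + 1.1236)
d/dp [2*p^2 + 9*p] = 4*p + 9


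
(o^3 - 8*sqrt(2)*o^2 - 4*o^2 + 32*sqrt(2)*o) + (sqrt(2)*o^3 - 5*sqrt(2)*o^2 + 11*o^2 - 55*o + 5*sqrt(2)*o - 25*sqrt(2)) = o^3 + sqrt(2)*o^3 - 13*sqrt(2)*o^2 + 7*o^2 - 55*o + 37*sqrt(2)*o - 25*sqrt(2)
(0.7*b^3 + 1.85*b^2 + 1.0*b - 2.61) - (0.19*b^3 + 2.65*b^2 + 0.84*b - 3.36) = 0.51*b^3 - 0.8*b^2 + 0.16*b + 0.75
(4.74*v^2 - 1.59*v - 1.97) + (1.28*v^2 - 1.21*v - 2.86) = 6.02*v^2 - 2.8*v - 4.83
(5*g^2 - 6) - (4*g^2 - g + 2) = g^2 + g - 8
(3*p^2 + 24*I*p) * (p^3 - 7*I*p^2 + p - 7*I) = 3*p^5 + 3*I*p^4 + 171*p^3 + 3*I*p^2 + 168*p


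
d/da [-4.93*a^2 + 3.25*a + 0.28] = 3.25 - 9.86*a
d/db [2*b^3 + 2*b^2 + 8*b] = 6*b^2 + 4*b + 8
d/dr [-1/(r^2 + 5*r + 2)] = (2*r + 5)/(r^2 + 5*r + 2)^2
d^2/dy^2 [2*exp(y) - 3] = 2*exp(y)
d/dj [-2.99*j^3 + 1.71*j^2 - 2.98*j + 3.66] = -8.97*j^2 + 3.42*j - 2.98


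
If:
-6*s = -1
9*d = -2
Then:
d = -2/9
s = 1/6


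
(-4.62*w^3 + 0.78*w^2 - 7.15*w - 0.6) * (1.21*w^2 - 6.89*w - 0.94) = -5.5902*w^5 + 32.7756*w^4 - 9.6829*w^3 + 47.8043*w^2 + 10.855*w + 0.564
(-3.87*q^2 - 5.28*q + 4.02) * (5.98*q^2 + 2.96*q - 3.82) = -23.1426*q^4 - 43.0296*q^3 + 23.1942*q^2 + 32.0688*q - 15.3564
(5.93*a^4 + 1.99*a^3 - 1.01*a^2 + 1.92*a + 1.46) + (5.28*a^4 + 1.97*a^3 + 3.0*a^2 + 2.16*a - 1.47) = 11.21*a^4 + 3.96*a^3 + 1.99*a^2 + 4.08*a - 0.01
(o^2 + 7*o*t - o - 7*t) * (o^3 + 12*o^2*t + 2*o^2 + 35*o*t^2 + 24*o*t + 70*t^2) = o^5 + 19*o^4*t + o^4 + 119*o^3*t^2 + 19*o^3*t - 2*o^3 + 245*o^2*t^3 + 119*o^2*t^2 - 38*o^2*t + 245*o*t^3 - 238*o*t^2 - 490*t^3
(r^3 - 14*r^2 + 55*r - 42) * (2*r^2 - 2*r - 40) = 2*r^5 - 30*r^4 + 98*r^3 + 366*r^2 - 2116*r + 1680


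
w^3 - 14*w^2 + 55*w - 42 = (w - 7)*(w - 6)*(w - 1)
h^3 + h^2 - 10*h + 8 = (h - 2)*(h - 1)*(h + 4)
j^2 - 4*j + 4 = (j - 2)^2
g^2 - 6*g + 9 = (g - 3)^2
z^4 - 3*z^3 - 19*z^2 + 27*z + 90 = (z - 5)*(z - 3)*(z + 2)*(z + 3)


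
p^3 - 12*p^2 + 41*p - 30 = (p - 6)*(p - 5)*(p - 1)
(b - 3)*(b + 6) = b^2 + 3*b - 18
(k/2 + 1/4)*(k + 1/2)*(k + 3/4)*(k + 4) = k^4/2 + 23*k^3/8 + 4*k^2 + 67*k/32 + 3/8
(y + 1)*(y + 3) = y^2 + 4*y + 3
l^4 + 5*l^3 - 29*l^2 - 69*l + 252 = (l - 3)^2*(l + 4)*(l + 7)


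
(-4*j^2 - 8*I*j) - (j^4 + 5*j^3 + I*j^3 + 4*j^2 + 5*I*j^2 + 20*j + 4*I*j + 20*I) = -j^4 - 5*j^3 - I*j^3 - 8*j^2 - 5*I*j^2 - 20*j - 12*I*j - 20*I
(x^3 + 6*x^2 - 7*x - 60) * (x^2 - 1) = x^5 + 6*x^4 - 8*x^3 - 66*x^2 + 7*x + 60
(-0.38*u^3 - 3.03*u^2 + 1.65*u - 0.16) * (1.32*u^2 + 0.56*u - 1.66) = -0.5016*u^5 - 4.2124*u^4 + 1.112*u^3 + 5.7426*u^2 - 2.8286*u + 0.2656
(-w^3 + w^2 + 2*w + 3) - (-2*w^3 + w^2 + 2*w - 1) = w^3 + 4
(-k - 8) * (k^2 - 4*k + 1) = -k^3 - 4*k^2 + 31*k - 8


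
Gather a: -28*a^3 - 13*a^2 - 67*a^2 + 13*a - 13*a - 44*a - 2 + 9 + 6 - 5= -28*a^3 - 80*a^2 - 44*a + 8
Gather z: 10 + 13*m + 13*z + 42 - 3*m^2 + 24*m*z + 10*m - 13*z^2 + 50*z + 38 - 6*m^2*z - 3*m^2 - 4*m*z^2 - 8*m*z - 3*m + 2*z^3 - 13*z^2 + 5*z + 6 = -6*m^2 + 20*m + 2*z^3 + z^2*(-4*m - 26) + z*(-6*m^2 + 16*m + 68) + 96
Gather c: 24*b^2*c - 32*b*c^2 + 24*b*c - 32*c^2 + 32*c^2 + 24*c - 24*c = -32*b*c^2 + c*(24*b^2 + 24*b)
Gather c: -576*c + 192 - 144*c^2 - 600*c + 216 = -144*c^2 - 1176*c + 408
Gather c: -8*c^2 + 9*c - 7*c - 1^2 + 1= -8*c^2 + 2*c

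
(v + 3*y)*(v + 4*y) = v^2 + 7*v*y + 12*y^2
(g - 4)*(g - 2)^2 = g^3 - 8*g^2 + 20*g - 16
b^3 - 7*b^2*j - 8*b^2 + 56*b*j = b*(b - 8)*(b - 7*j)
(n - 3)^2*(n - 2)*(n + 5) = n^4 - 3*n^3 - 19*n^2 + 87*n - 90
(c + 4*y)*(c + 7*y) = c^2 + 11*c*y + 28*y^2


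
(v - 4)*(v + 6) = v^2 + 2*v - 24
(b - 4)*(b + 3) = b^2 - b - 12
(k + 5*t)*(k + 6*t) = k^2 + 11*k*t + 30*t^2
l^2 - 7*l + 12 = (l - 4)*(l - 3)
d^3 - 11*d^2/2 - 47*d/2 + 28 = (d - 8)*(d - 1)*(d + 7/2)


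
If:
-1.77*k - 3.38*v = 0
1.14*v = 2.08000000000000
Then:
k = -3.48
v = 1.82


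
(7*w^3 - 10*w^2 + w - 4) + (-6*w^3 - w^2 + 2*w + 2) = w^3 - 11*w^2 + 3*w - 2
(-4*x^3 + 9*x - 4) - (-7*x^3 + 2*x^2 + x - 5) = 3*x^3 - 2*x^2 + 8*x + 1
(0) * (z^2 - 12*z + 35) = 0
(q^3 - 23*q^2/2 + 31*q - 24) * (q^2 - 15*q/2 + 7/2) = q^5 - 19*q^4 + 483*q^3/4 - 1187*q^2/4 + 577*q/2 - 84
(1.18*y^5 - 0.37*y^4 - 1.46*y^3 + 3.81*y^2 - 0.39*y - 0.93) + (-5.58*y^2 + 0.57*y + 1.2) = 1.18*y^5 - 0.37*y^4 - 1.46*y^3 - 1.77*y^2 + 0.18*y + 0.27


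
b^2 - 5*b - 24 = (b - 8)*(b + 3)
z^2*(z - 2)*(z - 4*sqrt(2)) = z^4 - 4*sqrt(2)*z^3 - 2*z^3 + 8*sqrt(2)*z^2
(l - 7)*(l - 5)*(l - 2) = l^3 - 14*l^2 + 59*l - 70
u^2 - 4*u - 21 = (u - 7)*(u + 3)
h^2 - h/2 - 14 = (h - 4)*(h + 7/2)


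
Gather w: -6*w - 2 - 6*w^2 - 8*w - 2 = -6*w^2 - 14*w - 4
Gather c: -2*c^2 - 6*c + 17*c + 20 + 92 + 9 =-2*c^2 + 11*c + 121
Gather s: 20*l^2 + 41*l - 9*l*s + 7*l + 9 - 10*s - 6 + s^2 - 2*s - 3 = 20*l^2 + 48*l + s^2 + s*(-9*l - 12)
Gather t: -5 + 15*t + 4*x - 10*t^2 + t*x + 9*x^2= -10*t^2 + t*(x + 15) + 9*x^2 + 4*x - 5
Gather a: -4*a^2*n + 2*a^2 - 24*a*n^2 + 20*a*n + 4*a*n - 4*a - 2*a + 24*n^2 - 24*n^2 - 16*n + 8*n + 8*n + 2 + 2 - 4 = a^2*(2 - 4*n) + a*(-24*n^2 + 24*n - 6)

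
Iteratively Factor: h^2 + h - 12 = (h + 4)*(h - 3)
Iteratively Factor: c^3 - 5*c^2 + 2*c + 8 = (c - 2)*(c^2 - 3*c - 4) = (c - 2)*(c + 1)*(c - 4)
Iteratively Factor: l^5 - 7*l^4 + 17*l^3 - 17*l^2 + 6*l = (l - 1)*(l^4 - 6*l^3 + 11*l^2 - 6*l) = (l - 1)^2*(l^3 - 5*l^2 + 6*l) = (l - 3)*(l - 1)^2*(l^2 - 2*l) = l*(l - 3)*(l - 1)^2*(l - 2)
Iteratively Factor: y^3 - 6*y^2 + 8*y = (y - 2)*(y^2 - 4*y) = y*(y - 2)*(y - 4)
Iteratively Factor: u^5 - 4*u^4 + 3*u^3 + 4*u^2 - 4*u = (u - 2)*(u^4 - 2*u^3 - u^2 + 2*u) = (u - 2)*(u - 1)*(u^3 - u^2 - 2*u) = (u - 2)^2*(u - 1)*(u^2 + u) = u*(u - 2)^2*(u - 1)*(u + 1)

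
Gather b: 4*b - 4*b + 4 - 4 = 0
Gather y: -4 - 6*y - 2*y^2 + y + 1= -2*y^2 - 5*y - 3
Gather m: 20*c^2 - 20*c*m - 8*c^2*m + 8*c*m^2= 20*c^2 + 8*c*m^2 + m*(-8*c^2 - 20*c)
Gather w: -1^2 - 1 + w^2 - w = w^2 - w - 2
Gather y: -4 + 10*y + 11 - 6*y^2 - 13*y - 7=-6*y^2 - 3*y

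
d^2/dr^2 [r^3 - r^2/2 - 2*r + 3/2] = 6*r - 1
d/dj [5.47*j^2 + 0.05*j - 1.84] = 10.94*j + 0.05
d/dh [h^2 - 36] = 2*h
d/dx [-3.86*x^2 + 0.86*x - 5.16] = 0.86 - 7.72*x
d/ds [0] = 0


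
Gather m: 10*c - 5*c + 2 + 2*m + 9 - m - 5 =5*c + m + 6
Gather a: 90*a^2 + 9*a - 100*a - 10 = 90*a^2 - 91*a - 10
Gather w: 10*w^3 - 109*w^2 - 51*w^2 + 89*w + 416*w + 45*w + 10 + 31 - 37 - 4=10*w^3 - 160*w^2 + 550*w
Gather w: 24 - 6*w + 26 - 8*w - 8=42 - 14*w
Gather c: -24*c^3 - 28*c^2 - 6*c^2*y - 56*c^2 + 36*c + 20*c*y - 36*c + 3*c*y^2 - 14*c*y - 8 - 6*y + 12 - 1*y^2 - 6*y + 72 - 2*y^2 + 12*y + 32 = -24*c^3 + c^2*(-6*y - 84) + c*(3*y^2 + 6*y) - 3*y^2 + 108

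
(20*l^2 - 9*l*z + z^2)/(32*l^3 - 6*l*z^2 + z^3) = (-5*l + z)/(-8*l^2 - 2*l*z + z^2)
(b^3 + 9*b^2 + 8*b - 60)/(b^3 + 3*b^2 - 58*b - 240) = (b - 2)/(b - 8)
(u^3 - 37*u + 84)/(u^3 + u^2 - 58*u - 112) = (u^2 - 7*u + 12)/(u^2 - 6*u - 16)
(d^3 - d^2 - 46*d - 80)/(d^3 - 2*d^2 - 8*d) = (d^2 - 3*d - 40)/(d*(d - 4))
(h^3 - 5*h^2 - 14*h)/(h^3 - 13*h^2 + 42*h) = (h + 2)/(h - 6)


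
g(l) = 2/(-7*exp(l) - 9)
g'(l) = 14*exp(l)/(-7*exp(l) - 9)^2 = 14*exp(l)/(7*exp(l) + 9)^2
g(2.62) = -0.02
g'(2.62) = 0.02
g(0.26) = -0.11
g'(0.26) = 0.06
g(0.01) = -0.12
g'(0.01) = 0.05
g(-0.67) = -0.16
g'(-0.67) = 0.05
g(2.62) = -0.02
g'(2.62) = 0.02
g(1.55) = -0.05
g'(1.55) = 0.04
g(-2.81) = -0.21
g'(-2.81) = 0.01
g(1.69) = -0.04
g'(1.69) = 0.03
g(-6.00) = -0.22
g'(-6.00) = 0.00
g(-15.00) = -0.22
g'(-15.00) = 0.00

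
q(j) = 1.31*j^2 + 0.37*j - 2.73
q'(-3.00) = -7.49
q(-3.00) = 7.95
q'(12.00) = 31.81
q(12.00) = 190.35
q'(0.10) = 0.63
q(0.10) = -2.68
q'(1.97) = 5.53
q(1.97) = 3.08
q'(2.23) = 6.21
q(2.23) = 4.61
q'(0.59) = 1.92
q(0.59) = -2.06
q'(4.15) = 11.24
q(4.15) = 21.37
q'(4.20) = 11.37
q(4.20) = 21.93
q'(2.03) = 5.69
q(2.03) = 3.42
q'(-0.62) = -1.25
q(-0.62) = -2.46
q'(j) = 2.62*j + 0.37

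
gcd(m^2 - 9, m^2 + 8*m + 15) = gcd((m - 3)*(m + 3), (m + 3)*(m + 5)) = m + 3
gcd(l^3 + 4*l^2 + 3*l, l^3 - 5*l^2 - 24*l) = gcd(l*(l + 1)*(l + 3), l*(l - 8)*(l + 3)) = l^2 + 3*l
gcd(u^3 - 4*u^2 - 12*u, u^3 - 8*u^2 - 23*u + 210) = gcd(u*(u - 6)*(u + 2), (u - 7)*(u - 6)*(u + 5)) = u - 6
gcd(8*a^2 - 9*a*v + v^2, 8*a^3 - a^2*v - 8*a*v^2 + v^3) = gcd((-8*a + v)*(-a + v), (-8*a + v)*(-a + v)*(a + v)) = 8*a^2 - 9*a*v + v^2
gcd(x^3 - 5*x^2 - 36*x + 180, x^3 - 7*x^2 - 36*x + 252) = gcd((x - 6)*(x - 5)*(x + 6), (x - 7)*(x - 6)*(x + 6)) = x^2 - 36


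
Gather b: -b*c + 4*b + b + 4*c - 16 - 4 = b*(5 - c) + 4*c - 20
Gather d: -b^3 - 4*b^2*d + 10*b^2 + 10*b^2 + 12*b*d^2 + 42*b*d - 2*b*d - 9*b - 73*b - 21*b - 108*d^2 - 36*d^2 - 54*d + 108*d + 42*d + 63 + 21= -b^3 + 20*b^2 - 103*b + d^2*(12*b - 144) + d*(-4*b^2 + 40*b + 96) + 84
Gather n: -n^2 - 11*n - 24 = -n^2 - 11*n - 24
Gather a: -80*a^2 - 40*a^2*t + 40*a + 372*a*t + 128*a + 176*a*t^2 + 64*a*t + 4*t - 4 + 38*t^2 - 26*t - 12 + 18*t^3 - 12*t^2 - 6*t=a^2*(-40*t - 80) + a*(176*t^2 + 436*t + 168) + 18*t^3 + 26*t^2 - 28*t - 16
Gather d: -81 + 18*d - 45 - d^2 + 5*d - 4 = -d^2 + 23*d - 130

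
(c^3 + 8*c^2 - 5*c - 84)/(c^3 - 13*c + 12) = (c + 7)/(c - 1)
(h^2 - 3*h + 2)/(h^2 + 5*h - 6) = (h - 2)/(h + 6)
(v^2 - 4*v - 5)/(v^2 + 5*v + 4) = (v - 5)/(v + 4)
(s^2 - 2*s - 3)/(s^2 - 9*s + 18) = (s + 1)/(s - 6)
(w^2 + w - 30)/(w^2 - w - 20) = (w + 6)/(w + 4)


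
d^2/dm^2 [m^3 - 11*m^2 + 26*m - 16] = 6*m - 22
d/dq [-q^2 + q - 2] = 1 - 2*q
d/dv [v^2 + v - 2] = 2*v + 1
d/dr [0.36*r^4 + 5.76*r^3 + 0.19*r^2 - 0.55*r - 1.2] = 1.44*r^3 + 17.28*r^2 + 0.38*r - 0.55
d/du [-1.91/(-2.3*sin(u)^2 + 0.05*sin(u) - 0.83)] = (0.0955 - 8.786*sin(u))*cos(u)/(2.3*sin(u)^2 - 0.05*sin(u) + 0.83)^2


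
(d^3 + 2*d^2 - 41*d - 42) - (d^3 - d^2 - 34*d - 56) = 3*d^2 - 7*d + 14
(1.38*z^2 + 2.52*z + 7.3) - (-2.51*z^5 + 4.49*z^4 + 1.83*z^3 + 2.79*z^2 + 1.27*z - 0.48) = 2.51*z^5 - 4.49*z^4 - 1.83*z^3 - 1.41*z^2 + 1.25*z + 7.78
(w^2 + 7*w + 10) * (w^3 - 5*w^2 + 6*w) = w^5 + 2*w^4 - 19*w^3 - 8*w^2 + 60*w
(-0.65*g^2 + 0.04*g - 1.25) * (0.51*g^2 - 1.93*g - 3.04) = -0.3315*g^4 + 1.2749*g^3 + 1.2613*g^2 + 2.2909*g + 3.8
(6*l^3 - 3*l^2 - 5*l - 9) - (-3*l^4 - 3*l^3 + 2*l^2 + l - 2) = 3*l^4 + 9*l^3 - 5*l^2 - 6*l - 7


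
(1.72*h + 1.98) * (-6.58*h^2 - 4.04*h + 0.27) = -11.3176*h^3 - 19.9772*h^2 - 7.5348*h + 0.5346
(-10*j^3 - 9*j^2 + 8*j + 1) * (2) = -20*j^3 - 18*j^2 + 16*j + 2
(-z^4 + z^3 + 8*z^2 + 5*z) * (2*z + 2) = -2*z^5 + 18*z^3 + 26*z^2 + 10*z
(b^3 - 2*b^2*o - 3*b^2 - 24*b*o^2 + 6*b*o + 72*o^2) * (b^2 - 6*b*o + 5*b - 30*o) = b^5 - 8*b^4*o + 2*b^4 - 12*b^3*o^2 - 16*b^3*o - 15*b^3 + 144*b^2*o^3 - 24*b^2*o^2 + 120*b^2*o + 288*b*o^3 + 180*b*o^2 - 2160*o^3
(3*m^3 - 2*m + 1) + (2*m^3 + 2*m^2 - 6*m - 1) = 5*m^3 + 2*m^2 - 8*m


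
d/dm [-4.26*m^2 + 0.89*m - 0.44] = 0.89 - 8.52*m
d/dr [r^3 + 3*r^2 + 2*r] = 3*r^2 + 6*r + 2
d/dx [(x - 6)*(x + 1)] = 2*x - 5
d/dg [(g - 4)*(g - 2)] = 2*g - 6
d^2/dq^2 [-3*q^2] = -6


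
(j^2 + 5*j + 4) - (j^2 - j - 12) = 6*j + 16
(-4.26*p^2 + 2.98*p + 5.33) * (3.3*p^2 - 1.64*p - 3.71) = -14.058*p^4 + 16.8204*p^3 + 28.5064*p^2 - 19.797*p - 19.7743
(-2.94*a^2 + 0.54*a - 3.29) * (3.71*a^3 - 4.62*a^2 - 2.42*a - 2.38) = -10.9074*a^5 + 15.5862*a^4 - 7.5859*a^3 + 20.8902*a^2 + 6.6766*a + 7.8302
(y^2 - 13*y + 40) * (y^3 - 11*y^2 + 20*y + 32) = y^5 - 24*y^4 + 203*y^3 - 668*y^2 + 384*y + 1280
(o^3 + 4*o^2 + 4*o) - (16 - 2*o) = o^3 + 4*o^2 + 6*o - 16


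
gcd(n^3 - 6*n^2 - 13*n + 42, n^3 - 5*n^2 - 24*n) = n + 3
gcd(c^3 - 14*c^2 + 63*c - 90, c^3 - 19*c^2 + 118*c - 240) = c^2 - 11*c + 30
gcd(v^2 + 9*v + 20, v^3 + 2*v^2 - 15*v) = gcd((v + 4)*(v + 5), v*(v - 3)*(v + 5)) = v + 5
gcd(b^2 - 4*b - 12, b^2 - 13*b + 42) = b - 6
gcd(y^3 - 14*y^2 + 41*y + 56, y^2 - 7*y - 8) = y^2 - 7*y - 8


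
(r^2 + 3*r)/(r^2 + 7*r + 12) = r/(r + 4)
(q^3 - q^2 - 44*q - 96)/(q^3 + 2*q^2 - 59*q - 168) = (q + 4)/(q + 7)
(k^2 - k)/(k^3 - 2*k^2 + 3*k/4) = 4*(k - 1)/(4*k^2 - 8*k + 3)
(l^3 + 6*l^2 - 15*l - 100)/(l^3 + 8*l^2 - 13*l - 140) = (l + 5)/(l + 7)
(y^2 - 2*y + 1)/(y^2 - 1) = (y - 1)/(y + 1)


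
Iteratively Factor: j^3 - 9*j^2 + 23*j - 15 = (j - 1)*(j^2 - 8*j + 15) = (j - 3)*(j - 1)*(j - 5)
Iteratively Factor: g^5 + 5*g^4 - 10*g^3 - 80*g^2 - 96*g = (g)*(g^4 + 5*g^3 - 10*g^2 - 80*g - 96) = g*(g + 3)*(g^3 + 2*g^2 - 16*g - 32) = g*(g + 3)*(g + 4)*(g^2 - 2*g - 8) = g*(g + 2)*(g + 3)*(g + 4)*(g - 4)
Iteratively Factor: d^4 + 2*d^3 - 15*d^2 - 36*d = (d - 4)*(d^3 + 6*d^2 + 9*d) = (d - 4)*(d + 3)*(d^2 + 3*d) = (d - 4)*(d + 3)^2*(d)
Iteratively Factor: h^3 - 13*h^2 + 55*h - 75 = (h - 5)*(h^2 - 8*h + 15) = (h - 5)*(h - 3)*(h - 5)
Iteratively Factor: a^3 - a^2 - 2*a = (a - 2)*(a^2 + a) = a*(a - 2)*(a + 1)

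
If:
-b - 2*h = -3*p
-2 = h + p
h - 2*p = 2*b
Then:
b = 2/13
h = -16/13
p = -10/13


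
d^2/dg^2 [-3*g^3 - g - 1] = -18*g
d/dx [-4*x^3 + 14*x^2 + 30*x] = -12*x^2 + 28*x + 30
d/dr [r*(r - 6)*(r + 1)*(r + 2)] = 4*r^3 - 9*r^2 - 32*r - 12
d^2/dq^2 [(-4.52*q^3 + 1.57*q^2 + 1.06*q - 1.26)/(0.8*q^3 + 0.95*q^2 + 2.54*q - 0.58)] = (-7.105427357601e-15*q^7 + 8.88000000000002*q^6 + 59.17824*q^5 - 49.152*q^4 - 78.397744*q^3 + 28.860864*q^2 - 27.368928*q - 13.467072)/(0.512*q^9 + 1.824*q^8 + 7.0428*q^7 + 11.326175*q^6 + 19.71609*q^5 + 9.74535*q^4 + 8.797184*q^3 - 10.267044*q^2 + 2.563368*q - 0.195112)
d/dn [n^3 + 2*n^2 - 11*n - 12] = 3*n^2 + 4*n - 11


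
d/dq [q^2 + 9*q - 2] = 2*q + 9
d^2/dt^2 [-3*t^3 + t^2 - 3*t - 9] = 2 - 18*t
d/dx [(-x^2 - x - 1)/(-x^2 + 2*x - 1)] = 3*(-x - 1)/(x^3 - 3*x^2 + 3*x - 1)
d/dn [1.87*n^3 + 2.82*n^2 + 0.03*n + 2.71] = 5.61*n^2 + 5.64*n + 0.03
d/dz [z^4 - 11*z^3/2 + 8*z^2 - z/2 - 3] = 4*z^3 - 33*z^2/2 + 16*z - 1/2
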